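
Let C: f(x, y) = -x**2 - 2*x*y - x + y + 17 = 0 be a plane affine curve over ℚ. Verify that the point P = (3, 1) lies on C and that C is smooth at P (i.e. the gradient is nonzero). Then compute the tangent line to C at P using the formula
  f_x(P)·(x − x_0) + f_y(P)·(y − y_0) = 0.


Tangent line at P: -9*x - 5*y + 32 = 0.

Step 1: f(3, 1) = 0, so P lies on C.
Step 2: partial derivatives
  f_x(x, y) = -2*x - 2*y - 1, f_y(x, y) = 1 - 2*x.
  f_x(P) = -9, f_y(P) = -5 (gradient nonzero, so P is smooth).
Step 3: tangent line at P: -9·(x − 3) + -5·(y − 1) = 0.
Expanding: -9*x - 5*y + 32 = 0.


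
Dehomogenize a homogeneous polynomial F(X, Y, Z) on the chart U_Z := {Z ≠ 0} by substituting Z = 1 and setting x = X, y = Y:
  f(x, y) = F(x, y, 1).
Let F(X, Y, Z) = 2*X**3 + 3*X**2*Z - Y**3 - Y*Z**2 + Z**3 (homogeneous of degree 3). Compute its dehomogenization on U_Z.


f(x, y) = 2*x**3 + 3*x**2 - y**3 - y + 1

On U_Z we set Z = 1. Each monomial c·X^i·Y^j·Z^k in F becomes c·x^i·y^j·1^k = c·x^i·y^j.
Substituting Z = 1: F(X, Y, 1) = 2*x**3 + 3*x**2 - y**3 - y + 1.
Note: deg(f) ≤ deg(F) = 3; strict inequality happens when F is divisible by Z (lost terms).


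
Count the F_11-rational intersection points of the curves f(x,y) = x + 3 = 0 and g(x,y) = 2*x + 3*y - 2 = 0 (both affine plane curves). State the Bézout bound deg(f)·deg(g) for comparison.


Common zeros: {(8, 10)}; count = 1; Bézout bound = 1.

deg(f) = 1, deg(g) = 1, so Bézout bound = 1.
Scan x ∈ F_11. For each x, list the y ∈ F_11 with f(x, y) ≡ 0 and those with g(x, y) ≡ 0 (mod 11); the common zeros in that column are the intersection.
  x = 0: f ≡ 0 at y ∈ ∅; g ≡ 0 at y ∈ {8}; common: ∅.
  x = 1: f ≡ 0 at y ∈ ∅; g ≡ 0 at y ∈ {0}; common: ∅.
  x = 2: f ≡ 0 at y ∈ ∅; g ≡ 0 at y ∈ {3}; common: ∅.
  x = 3: f ≡ 0 at y ∈ ∅; g ≡ 0 at y ∈ {6}; common: ∅.
  x = 4: f ≡ 0 at y ∈ ∅; g ≡ 0 at y ∈ {9}; common: ∅.
  x = 5: f ≡ 0 at y ∈ ∅; g ≡ 0 at y ∈ {1}; common: ∅.
  x = 6: f ≡ 0 at y ∈ ∅; g ≡ 0 at y ∈ {4}; common: ∅.
  x = 7: f ≡ 0 at y ∈ ∅; g ≡ 0 at y ∈ {7}; common: ∅.
  x = 8: f ≡ 0 at y ∈ {0, 1, 2, 3, 4, 5, 6, 7, 8, 9, 10}; g ≡ 0 at y ∈ {10}; common: {10}.
  x = 9: f ≡ 0 at y ∈ ∅; g ≡ 0 at y ∈ {2}; common: ∅.
  x = 10: f ≡ 0 at y ∈ ∅; g ≡ 0 at y ∈ {5}; common: ∅.
Collecting: common zeros = {(8, 10)}, so the count is 1.
Comparison with the Bézout bound: 1 ≤ 1 = deg(f)·deg(g), as expected for curves with no common component (the bound is attained).


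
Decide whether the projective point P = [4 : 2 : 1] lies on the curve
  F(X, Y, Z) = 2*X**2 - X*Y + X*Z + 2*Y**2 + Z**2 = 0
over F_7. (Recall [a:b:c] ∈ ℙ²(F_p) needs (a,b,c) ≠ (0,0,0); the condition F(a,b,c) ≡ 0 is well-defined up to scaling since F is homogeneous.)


F(4,2,1) ≡ 2 (mod 7); P is NOT on the curve.

Evaluate F(4, 2, 1) term-by-term (mod 7).
  2*X**2 ↦ 2·16·1·1 = 32
  -X*Y ↦ -1·4·2·1 = -8
  X*Z ↦ 1·4·1·1 = 4
  2*Y**2 ↦ 2·1·4·1 = 8
  Z**2 ↦ 1·1·1·1 = 1
Sum: F(4, 2, 1) = (32) + (-8) + (4) + (8) + (1) = 37.
Reducing mod 7: 37 ≡ 2 (mod 7).
Since F(a, b, c) ≡ 2 ≠ 0 (mod 7), P does NOT lie on the curve.


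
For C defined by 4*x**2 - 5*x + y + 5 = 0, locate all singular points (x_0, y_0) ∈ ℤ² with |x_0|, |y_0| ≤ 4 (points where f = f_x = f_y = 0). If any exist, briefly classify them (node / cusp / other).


No singular points in the scanned grid; C is smooth there.

Compute partial derivatives:
  f_x = 8*x - 5.
  f_y = 1.
f_y = 1 is a nonzero constant, so f_y never vanishes: no point (x, y) can satisfy f = f_x = f_y = 0. In particular no (x, y) ∈ {−4, ..., 4}² is singular; the curve is smooth.


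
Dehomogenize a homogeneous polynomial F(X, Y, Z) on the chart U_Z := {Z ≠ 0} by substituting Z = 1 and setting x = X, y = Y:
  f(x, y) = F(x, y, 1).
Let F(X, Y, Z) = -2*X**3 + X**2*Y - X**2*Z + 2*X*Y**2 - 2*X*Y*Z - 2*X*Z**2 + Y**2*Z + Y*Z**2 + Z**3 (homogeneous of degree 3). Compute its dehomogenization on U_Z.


f(x, y) = -2*x**3 + x**2*y - x**2 + 2*x*y**2 - 2*x*y - 2*x + y**2 + y + 1

On U_Z we set Z = 1. Each monomial c·X^i·Y^j·Z^k in F becomes c·x^i·y^j·1^k = c·x^i·y^j.
Substituting Z = 1: F(X, Y, 1) = -2*x**3 + x**2*y - x**2 + 2*x*y**2 - 2*x*y - 2*x + y**2 + y + 1.
Note: deg(f) ≤ deg(F) = 3; strict inequality happens when F is divisible by Z (lost terms).


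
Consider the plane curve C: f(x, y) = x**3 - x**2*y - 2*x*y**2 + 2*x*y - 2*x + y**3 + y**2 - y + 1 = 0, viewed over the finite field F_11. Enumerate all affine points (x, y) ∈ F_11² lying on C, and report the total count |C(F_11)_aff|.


Affine F_11-points: {(0, 2), (0, 4), (1, 0), (1, 1), (3, 0), (4, 6), (5, 6), (6, 8), (7, 0), (7, 3), (7, 10), (8, 3), (8, 6), (10, 3)}; count = 14.

For each of the 121 pairs (x, y) ∈ F_11², evaluate f(x, y) mod 11. Record the zeros.
  x = 0: [0↦1, 1↦2, 2↦0, 3↦1, 4↦0, 5↦3, 6↦5, 7↦1, 8↦8, 9↦10, 10↦2]  zeros at y ∈ {2, 4}
  x = 1: [0↦0, 1↦0, 2↦4, 3↦7, 4↦4, 5↦1, 6↦4, 7↦8, 8↦8, 9↦10, 10↦9]  zeros at y ∈ {0, 1}
  x = 2: [0↦5, 1↦2, 2↦10, 3↦2, 4↦6, 5↦6, 6↦8, 7↦7, 8↦9, 9↦9, 10↦2]  zeros at y ∈ ∅
  x = 3: [0↦0, 1↦3, 2↦2, 3↦3, 4↦1, 5↦2, 6↦1, 7↦4, 8↦6, 9↦2, 10↦9]  zeros at y ∈ {0}
  x = 4: [0↦2, 1↦9, 2↦8, 3↦5, 4↦6, 5↦6, 6↦0, 7↦5, 8↦5, 9↦6, 10↦3]  zeros at y ∈ {6}
  x = 5: [0↦6, 1↦4, 2↦1, 3↦3, 4↦5, 5↦2, 6↦0, 7↦5, 8↦1, 9↦5, 10↦1]  zeros at y ∈ {6}
  x = 6: [0↦7, 1↦5, 2↦9, 3↦3, 4↦4, 5↦7, 6↦7, 7↦10, 8↦0, 9↦5, 10↦9]  zeros at y ∈ {8}
  x = 7: [0↦0, 1↦7, 2↦5, 3↦0, 4↦9, 5↦5, 6↦5, 7↦4, 8↦8, 9↦1, 10↦0]  zeros at y ∈ {0, 3, 10}
  x = 8: [0↦2, 1↦5, 2↦6, 3↦0, 4↦4, 5↦2, 6↦0, 7↦4, 8↦9, 9↦10, 10↦2]  zeros at y ∈ {3, 6}
  x = 9: [0↦8, 1↦5, 2↦7, 3↦9, 4↦6, 5↦4, 6↦9, 7↦5, 8↦9, 9↦5, 10↦10]  zeros at y ∈ ∅
  x = 10: [0↦2, 1↦2, 2↦3, 3↦0, 4↦10, 5↦6, 6↦5, 7↦2, 8↦3, 9↦3, 10↦8]  zeros at y ∈ {3}
Collecting zeros: affine points = {(0, 2), (0, 4), (1, 0), (1, 1), (3, 0), (4, 6), (5, 6), (6, 8), (7, 0), (7, 3), (7, 10), (8, 3), (8, 6), (10, 3)}.
Total count |C(F_11)_aff| = 14.


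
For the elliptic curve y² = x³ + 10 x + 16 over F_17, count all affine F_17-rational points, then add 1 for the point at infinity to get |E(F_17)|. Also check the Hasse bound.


Affine points = {(0, 4), (0, 13), (4, 1), (4, 16), (5, 2), (5, 15), (7, 2), (7, 15), (8, 8), (8, 9), (9, 6), (9, 11)}; affine count = 12; |E(F_17)| = 13.

Discriminant check: Δ ∝ 4a³ + 27b² = 4·10³ + 27·16² = 4·1000 + 27·256 ≡ 15 (mod 17). Nonzero ⇒ E is nonsingular.
For each x ∈ F_17, compute rhs = x³ + 10·x + 16 mod 17, then count y ∈ F_17 with y² ≡ rhs.
  x = 0: rhs = 16, matching y values: 4, 13 (2 points).
  x = 1: rhs = 10, matching y values: none (0 points).
  x = 2: rhs = 10, matching y values: none (0 points).
  x = 3: rhs = 5, matching y values: none (0 points).
  x = 4: rhs = 1, matching y values: 1, 16 (2 points).
  x = 5: rhs = 4, matching y values: 2, 15 (2 points).
  x = 6: rhs = 3, matching y values: none (0 points).
  x = 7: rhs = 4, matching y values: 2, 15 (2 points).
  x = 8: rhs = 13, matching y values: 8, 9 (2 points).
  x = 9: rhs = 2, matching y values: 6, 11 (2 points).
  x = 10: rhs = 11, matching y values: none (0 points).
  x = 11: rhs = 12, matching y values: none (0 points).
  x = 12: rhs = 11, matching y values: none (0 points).
  x = 13: rhs = 14, matching y values: none (0 points).
  x = 14: rhs = 10, matching y values: none (0 points).
  x = 15: rhs = 5, matching y values: none (0 points).
  x = 16: rhs = 5, matching y values: none (0 points).
Total affine count: 12.
Full point count |E(F_17)| = 12 + 1 = 13.
Hasse bound: |13 − (17+1)| = |-5| = 5 ≤ 2√17 ≈ 8.2462 ✓.


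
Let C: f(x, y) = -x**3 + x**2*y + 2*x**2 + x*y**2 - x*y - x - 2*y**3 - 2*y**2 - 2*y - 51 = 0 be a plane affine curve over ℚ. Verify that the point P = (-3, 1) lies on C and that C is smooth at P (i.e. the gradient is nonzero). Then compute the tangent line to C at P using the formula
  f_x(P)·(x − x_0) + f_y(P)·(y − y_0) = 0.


Tangent line at P: -46*x - 6*y - 132 = 0.

Step 1: f(-3, 1) = 0, so P lies on C.
Step 2: partial derivatives
  f_x(x, y) = -3*x**2 + 2*x*y + 4*x + y**2 - y - 1, f_y(x, y) = x**2 + 2*x*y - x - 6*y**2 - 4*y - 2.
  f_x(P) = -46, f_y(P) = -6 (gradient nonzero, so P is smooth).
Step 3: tangent line at P: -46·(x − -3) + -6·(y − 1) = 0.
Expanding: -46*x - 6*y - 132 = 0.


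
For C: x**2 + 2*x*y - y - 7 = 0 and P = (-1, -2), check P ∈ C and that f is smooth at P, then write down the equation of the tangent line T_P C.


Tangent line at P: -6*x - 3*y - 12 = 0.

Step 1: f(-1, -2) = 0, so P lies on C.
Step 2: partial derivatives
  f_x(x, y) = 2*x + 2*y, f_y(x, y) = 2*x - 1.
  f_x(P) = -6, f_y(P) = -3 (gradient nonzero, so P is smooth).
Step 3: tangent line at P: -6·(x − -1) + -3·(y − -2) = 0.
Expanding: -6*x - 3*y - 12 = 0.


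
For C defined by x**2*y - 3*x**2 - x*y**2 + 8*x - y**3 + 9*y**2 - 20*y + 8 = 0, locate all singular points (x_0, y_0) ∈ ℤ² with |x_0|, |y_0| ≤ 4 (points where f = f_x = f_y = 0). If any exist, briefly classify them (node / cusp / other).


Singular points: {(2, 2)}; classification: node.

Compute partial derivatives:
  f_x = 2*x*y - 6*x - y**2 + 8.
  f_y = x**2 - 2*x*y - 3*y**2 + 18*y - 20.
Scan x_0 ∈ {−4, ..., 4}. For each x_0, f_y(x_0, y) is a polynomial in y; find its integer roots y ∈ {−4, ..., 4}, then test f_x and f at those candidates.
  x = -4: f_y(-4, y) = -3*y**2 + 26*y - 4; no integer root y with |y| ≤ 4.
  x = -3: f_y(-3, y) = -3*y**2 + 24*y - 11; no integer root y with |y| ≤ 4.
  x = -2: f_y(-2, y) = -3*y**2 + 22*y - 16; no integer root y with |y| ≤ 4.
  x = -1: f_y(-1, y) = -3*y**2 + 20*y - 19; no integer root y with |y| ≤ 4.
  x = 0: f_y(0, y) = -3*y**2 + 18*y - 20; no integer root y with |y| ≤ 4.
  x = 1: f_y(1, y) = -3*y**2 + 16*y - 19; no integer root y with |y| ≤ 4.
  x = 2: f_y(2, y) = -3*y**2 + 14*y - 16; vanishes at y ∈ {2}. (2, 2): f_x = 0, f = 0 — SINGULAR.
  x = 3: f_y(3, y) = -3*y**2 + 12*y - 11; no integer root y with |y| ≤ 4.
  x = 4: f_y(4, y) = -3*y**2 + 10*y - 4; no integer root y with |y| ≤ 4.
Only singular point on the grid: (2, 2).
Classify: substitute x = 2 + u, y = 2 + v and expand: f = u**2*v - u**2 - u*v**2 - v**3 + v**2.
No constant or linear terms (consistent with a singular point). Quadratic part: -u**2 + v**2. Cubic part: u**2*v - u*v**2 - v**3.
The quadratic part v**2 - u**2 = (v − u)(v + u) splits into two distinct linear factors, so there are two distinct tangent lines y − 2 = ±(x − 2) — this is a node (ordinary double point).
Classification: node.


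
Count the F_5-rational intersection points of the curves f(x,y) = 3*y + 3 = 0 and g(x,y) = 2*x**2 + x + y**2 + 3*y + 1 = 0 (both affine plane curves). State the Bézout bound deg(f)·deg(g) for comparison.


Common zeros: {(3, 4), (4, 4)}; count = 2; Bézout bound = 2.

deg(f) = 1, deg(g) = 2, so Bézout bound = 2.
Scan x ∈ F_5. For each x, list the y ∈ F_5 with f(x, y) ≡ 0 and those with g(x, y) ≡ 0 (mod 5); the common zeros in that column are the intersection.
  x = 0: f ≡ 0 at y ∈ {4}; g ≡ 0 at y ∈ {1}; common: ∅.
  x = 1: f ≡ 0 at y ∈ {4}; g ≡ 0 at y ∈ ∅; common: ∅.
  x = 2: f ≡ 0 at y ∈ {4}; g ≡ 0 at y ∈ {1}; common: ∅.
  x = 3: f ≡ 0 at y ∈ {4}; g ≡ 0 at y ∈ {3, 4}; common: {4}.
  x = 4: f ≡ 0 at y ∈ {4}; g ≡ 0 at y ∈ {3, 4}; common: {4}.
Collecting: common zeros = {(3, 4), (4, 4)}, so the count is 2.
Comparison with the Bézout bound: 2 ≤ 2 = deg(f)·deg(g), as expected for curves with no common component (the bound is attained).


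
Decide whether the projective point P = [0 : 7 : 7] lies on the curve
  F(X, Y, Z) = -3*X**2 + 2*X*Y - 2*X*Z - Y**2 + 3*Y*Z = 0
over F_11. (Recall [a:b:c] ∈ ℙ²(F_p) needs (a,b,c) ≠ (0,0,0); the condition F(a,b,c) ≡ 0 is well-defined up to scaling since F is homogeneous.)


F(0,7,7) ≡ 10 (mod 11); P is NOT on the curve.

Evaluate F(0, 7, 7) term-by-term (mod 11).
  -3*X**2 ↦ -3·0·1·1 = 0
  2*X*Y ↦ 2·0·7·1 = 0
  -2*X*Z ↦ -2·0·1·7 = 0
  -Y**2 ↦ -1·1·49·1 = -49
  3*Y*Z ↦ 3·1·7·7 = 147
Sum: F(0, 7, 7) = (0) + (0) + (0) + (-49) + (147) = 98.
Reducing mod 11: 98 ≡ 10 (mod 11).
Since F(a, b, c) ≡ 10 ≠ 0 (mod 11), P does NOT lie on the curve.


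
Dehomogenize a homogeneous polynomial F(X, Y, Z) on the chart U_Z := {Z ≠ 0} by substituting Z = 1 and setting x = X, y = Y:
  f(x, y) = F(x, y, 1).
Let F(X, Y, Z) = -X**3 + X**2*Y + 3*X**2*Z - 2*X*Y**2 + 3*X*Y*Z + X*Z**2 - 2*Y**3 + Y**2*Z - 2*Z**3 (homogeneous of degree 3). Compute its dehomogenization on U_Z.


f(x, y) = -x**3 + x**2*y + 3*x**2 - 2*x*y**2 + 3*x*y + x - 2*y**3 + y**2 - 2

On U_Z we set Z = 1. Each monomial c·X^i·Y^j·Z^k in F becomes c·x^i·y^j·1^k = c·x^i·y^j.
Substituting Z = 1: F(X, Y, 1) = -x**3 + x**2*y + 3*x**2 - 2*x*y**2 + 3*x*y + x - 2*y**3 + y**2 - 2.
Note: deg(f) ≤ deg(F) = 3; strict inequality happens when F is divisible by Z (lost terms).


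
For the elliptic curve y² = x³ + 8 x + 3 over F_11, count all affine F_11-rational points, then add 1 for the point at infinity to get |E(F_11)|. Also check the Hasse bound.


Affine points = {(0, 5), (0, 6), (1, 1), (1, 10), (2, 4), (2, 7), (4, 0), (5, 5), (5, 6), (6, 5), (6, 6), (9, 1), (9, 10), (10, 4), (10, 7)}; affine count = 15; |E(F_11)| = 16.

Discriminant check: Δ ∝ 4a³ + 27b² = 4·8³ + 27·3² = 4·512 + 27·9 ≡ 3 (mod 11). Nonzero ⇒ E is nonsingular.
For each x ∈ F_11, compute rhs = x³ + 8·x + 3 mod 11, then count y ∈ F_11 with y² ≡ rhs.
  x = 0: rhs = 3, matching y values: 5, 6 (2 points).
  x = 1: rhs = 1, matching y values: 1, 10 (2 points).
  x = 2: rhs = 5, matching y values: 4, 7 (2 points).
  x = 3: rhs = 10, matching y values: none (0 points).
  x = 4: rhs = 0, matching y values: 0 (1 points).
  x = 5: rhs = 3, matching y values: 5, 6 (2 points).
  x = 6: rhs = 3, matching y values: 5, 6 (2 points).
  x = 7: rhs = 6, matching y values: none (0 points).
  x = 8: rhs = 7, matching y values: none (0 points).
  x = 9: rhs = 1, matching y values: 1, 10 (2 points).
  x = 10: rhs = 5, matching y values: 4, 7 (2 points).
Total affine count: 15.
Full point count |E(F_11)| = 15 + 1 = 16.
Hasse bound: |16 − (11+1)| = |4| = 4 ≤ 2√11 ≈ 6.6332 ✓.


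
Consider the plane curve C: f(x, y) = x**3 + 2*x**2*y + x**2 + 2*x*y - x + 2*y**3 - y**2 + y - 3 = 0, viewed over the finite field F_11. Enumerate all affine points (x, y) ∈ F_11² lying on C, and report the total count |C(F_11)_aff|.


Affine F_11-points: {(0, 2), (2, 5), (3, 4), (4, 6), (5, 9), (7, 4), (8, 3), (9, 3), (10, 1)}; count = 9.

For each of the 121 pairs (x, y) ∈ F_11², evaluate f(x, y) mod 11. Record the zeros.
  x = 0: [0↦8, 1↦10, 2↦0, 3↦1, 4↦3, 5↦7, 6↦3, 7↦3, 8↦8, 9↦8, 10↦4]  zeros at y ∈ {2}
  x = 1: [0↦9, 1↦4, 2↦9, 3↦3, 4↦9, 5↦6, 6↦6, 7↦10, 8↦8, 9↦1, 10↦1]  zeros at y ∈ ∅
  x = 2: [0↦7, 1↦10, 2↦1, 3↦3, 4↦6, 5↦0, 6↦8, 7↦9, 8↦4, 9↦5, 10↦2]  zeros at y ∈ {5}
  x = 3: [0↦8, 1↦1, 2↦4, 3↦7, 4↦0, 5↦6, 6↦4, 7↦6, 8↦2, 9↦4, 10↦2]  zeros at y ∈ {4}
  x = 4: [0↦7, 1↦5, 2↦2, 3↦10, 4↦8, 5↦8, 6↦0, 7↦7, 8↦8, 9↦4, 10↦7]  zeros at y ∈ {6}
  x = 5: [0↦10, 1↦6, 2↦1, 3↦7, 4↦3, 5↦1, 6↦2, 7↦7, 8↦6, 9↦0, 10↦1]  zeros at y ∈ {9}
  x = 6: [0↦1, 1↦10, 2↦7, 3↦4, 4↦2, 5↦2, 6↦5, 7↦1, 8↦2, 9↦9, 10↦1]  zeros at y ∈ ∅
  x = 7: [0↦8, 1↦1, 2↦4, 3↦7, 4↦0, 5↦6, 6↦4, 7↦6, 8↦2, 9↦4, 10↦2]  zeros at y ∈ {4}
  x = 8: [0↦4, 1↦7, 2↦9, 3↦0, 4↦3, 5↦8, 6↦5, 7↦6, 8↦1, 9↦2, 10↦10]  zeros at y ∈ {3}
  x = 9: [0↦6, 1↦1, 2↦6, 3↦0, 4↦6, 5↦3, 6↦3, 7↦7, 8↦5, 9↦9, 10↦9]  zeros at y ∈ {3}
  x = 10: [0↦9, 1↦0, 2↦1, 3↦2, 4↦4, 5↦8, 6↦4, 7↦4, 8↦9, 9↦9, 10↦5]  zeros at y ∈ {1}
Collecting zeros: affine points = {(0, 2), (2, 5), (3, 4), (4, 6), (5, 9), (7, 4), (8, 3), (9, 3), (10, 1)}.
Total count |C(F_11)_aff| = 9.


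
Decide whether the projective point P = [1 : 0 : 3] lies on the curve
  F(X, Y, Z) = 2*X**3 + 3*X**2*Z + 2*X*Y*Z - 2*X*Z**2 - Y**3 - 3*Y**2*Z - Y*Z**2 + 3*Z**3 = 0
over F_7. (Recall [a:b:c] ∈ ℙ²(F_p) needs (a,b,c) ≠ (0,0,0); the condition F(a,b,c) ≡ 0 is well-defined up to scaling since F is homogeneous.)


F(1,0,3) ≡ 4 (mod 7); P is NOT on the curve.

Evaluate F(1, 0, 3) term-by-term (mod 7).
  2*X**3 ↦ 2·1·1·1 = 2
  3*X**2*Z ↦ 3·1·1·3 = 9
  2*X*Y*Z ↦ 2·1·0·3 = 0
  -2*X*Z**2 ↦ -2·1·1·9 = -18
  -Y**3 ↦ -1·1·0·1 = 0
  -3*Y**2*Z ↦ -3·1·0·3 = 0
  -Y*Z**2 ↦ -1·1·0·9 = 0
  3*Z**3 ↦ 3·1·1·27 = 81
Sum: F(1, 0, 3) = (2) + (9) + (0) + (-18) + (0) + (0) + (0) + (81) = 74.
Reducing mod 7: 74 ≡ 4 (mod 7).
Since F(a, b, c) ≡ 4 ≠ 0 (mod 7), P does NOT lie on the curve.


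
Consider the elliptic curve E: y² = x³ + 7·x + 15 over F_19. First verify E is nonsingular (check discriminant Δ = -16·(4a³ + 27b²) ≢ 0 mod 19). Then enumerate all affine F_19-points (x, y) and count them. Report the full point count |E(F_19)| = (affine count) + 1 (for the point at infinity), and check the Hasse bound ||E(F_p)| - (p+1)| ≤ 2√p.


Affine points = {(1, 2), (1, 17), (3, 5), (3, 14), (5, 2), (5, 17), (6, 8), (6, 11), (9, 3), (9, 16), (11, 6), (11, 13), (13, 2), (13, 17), (14, 8), (14, 11), (16, 9), (16, 10), (18, 8), (18, 11)}; affine count = 20; |E(F_19)| = 21.

Discriminant check: Δ ∝ 4a³ + 27b² = 4·7³ + 27·15² = 4·343 + 27·225 ≡ 18 (mod 19). Nonzero ⇒ E is nonsingular.
For each x ∈ F_19, compute rhs = x³ + 7·x + 15 mod 19, then count y ∈ F_19 with y² ≡ rhs.
  x = 0: rhs = 15, matching y values: none (0 points).
  x = 1: rhs = 4, matching y values: 2, 17 (2 points).
  x = 2: rhs = 18, matching y values: none (0 points).
  x = 3: rhs = 6, matching y values: 5, 14 (2 points).
  x = 4: rhs = 12, matching y values: none (0 points).
  x = 5: rhs = 4, matching y values: 2, 17 (2 points).
  x = 6: rhs = 7, matching y values: 8, 11 (2 points).
  x = 7: rhs = 8, matching y values: none (0 points).
  x = 8: rhs = 13, matching y values: none (0 points).
  x = 9: rhs = 9, matching y values: 3, 16 (2 points).
  x = 10: rhs = 2, matching y values: none (0 points).
  x = 11: rhs = 17, matching y values: 6, 13 (2 points).
  x = 12: rhs = 3, matching y values: none (0 points).
  x = 13: rhs = 4, matching y values: 2, 17 (2 points).
  x = 14: rhs = 7, matching y values: 8, 11 (2 points).
  x = 15: rhs = 18, matching y values: none (0 points).
  x = 16: rhs = 5, matching y values: 9, 10 (2 points).
  x = 17: rhs = 12, matching y values: none (0 points).
  x = 18: rhs = 7, matching y values: 8, 11 (2 points).
Total affine count: 20.
Full point count |E(F_19)| = 20 + 1 = 21.
Hasse bound: |21 − (19+1)| = |1| = 1 ≤ 2√19 ≈ 8.7178 ✓.


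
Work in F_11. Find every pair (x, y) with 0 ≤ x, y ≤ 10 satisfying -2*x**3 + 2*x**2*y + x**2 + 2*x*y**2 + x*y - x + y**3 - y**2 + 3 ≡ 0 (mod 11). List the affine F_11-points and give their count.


Affine F_11-points: {(0, 7), (0, 8), (2, 0), (4, 7), (4, 9), (4, 10), (6, 8), (8, 8), (9, 4), (9, 5), (9, 7), (10, 6)}; count = 12.

For each of the 121 pairs (x, y) ∈ F_11², evaluate f(x, y) mod 11. Record the zeros.
  x = 0: [0↦3, 1↦3, 2↦7, 3↦10, 4↦7, 5↦4, 6↦7, 7↦0, 8↦0, 9↦2, 10↦1]  zeros at y ∈ {7, 8}
  x = 1: [0↦1, 1↦6, 2↦8, 3↦2, 4↦5, 5↦1, 6↦7, 7↦7, 8↦7, 9↦2, 10↦9]  zeros at y ∈ ∅
  x = 2: [0↦0, 1↦3, 2↦7, 3↦7, 4↦9, 5↦8, 6↦10, 7↦10, 8↦3, 9↦6, 10↦3]  zeros at y ∈ {0}
  x = 3: [0↦10, 1↦4, 2↦3, 3↦2, 4↦7, 5↦2, 6↦4, 7↦8, 8↦9, 9↦2, 10↦4]  zeros at y ∈ ∅
  x = 4: [0↦8, 1↦8, 2↦6, 3↦8, 4↦9, 5↦4, 6↦10, 7↦0, 8↦2, 9↦0, 10↦0]  zeros at y ∈ {7, 9, 10}
  x = 5: [0↦4, 1↦3, 2↦4, 3↦2, 4↦3, 5↦2, 6↦5, 7↦7, 8↦3, 9↦10, 10↦1]  zeros at y ∈ ∅
  x = 6: [0↦8, 1↦10, 2↦7, 3↦5, 4↦10, 5↦6, 6↦10, 7↦6, 8↦0, 9↦9, 10↦6]  zeros at y ∈ {8}
  x = 7: [0↦8, 1↦6, 2↦3, 3↦5, 4↦7, 5↦4, 6↦2, 7↦7, 8↦3, 9↦7, 10↦3]  zeros at y ∈ ∅
  x = 8: [0↦3, 1↦1, 2↦2, 3↦1, 4↦4, 5↦6, 6↦2, 7↦9, 8↦0, 9↦3, 10↦2]  zeros at y ∈ {8}
  x = 9: [0↦3, 1↦5, 2↦3, 3↦3, 4↦0, 5↦0, 6↦9, 7↦0, 8↦1, 9↦7, 10↦2]  zeros at y ∈ {4, 5, 7}
  x = 10: [0↦7, 1↦6, 2↦5, 3↦10, 4↦5, 5↦7, 6↦0, 7↦1, 8↦5, 9↦7, 10↦2]  zeros at y ∈ {6}
Collecting zeros: affine points = {(0, 7), (0, 8), (2, 0), (4, 7), (4, 9), (4, 10), (6, 8), (8, 8), (9, 4), (9, 5), (9, 7), (10, 6)}.
Total count |C(F_11)_aff| = 12.


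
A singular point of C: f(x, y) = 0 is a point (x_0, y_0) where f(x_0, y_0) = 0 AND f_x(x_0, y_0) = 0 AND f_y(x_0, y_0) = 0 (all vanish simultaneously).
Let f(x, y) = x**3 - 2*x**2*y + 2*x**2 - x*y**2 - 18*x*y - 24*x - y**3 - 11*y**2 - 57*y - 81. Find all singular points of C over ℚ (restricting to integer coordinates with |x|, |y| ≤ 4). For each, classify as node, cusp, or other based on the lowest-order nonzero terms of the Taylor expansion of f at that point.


Singular points: {(-3, -3)}; classification: node.

Compute partial derivatives:
  f_x = 3*x**2 - 4*x*y + 4*x - y**2 - 18*y - 24.
  f_y = -2*x**2 - 2*x*y - 18*x - 3*y**2 - 22*y - 57.
Scan x_0 ∈ {−4, ..., 4}. For each x_0, f_y(x_0, y) is a polynomial in y; find its integer roots y ∈ {−4, ..., 4}, then test f_x and f at those candidates.
  x = -4: f_y(-4, y) = -3*y**2 - 14*y - 17; no integer root y with |y| ≤ 4.
  x = -3: f_y(-3, y) = -3*y**2 - 16*y - 21; vanishes at y ∈ {-3}. (-3, -3): f_x = 0, f = 0 — SINGULAR.
  x = -2: f_y(-2, y) = -3*y**2 - 18*y - 29; no integer root y with |y| ≤ 4.
  x = -1: f_y(-1, y) = -3*y**2 - 20*y - 41; no integer root y with |y| ≤ 4.
  x = 0: f_y(0, y) = -3*y**2 - 22*y - 57; no integer root y with |y| ≤ 4.
  x = 1: f_y(1, y) = -3*y**2 - 24*y - 77; no integer root y with |y| ≤ 4.
  x = 2: f_y(2, y) = -3*y**2 - 26*y - 101; no integer root y with |y| ≤ 4.
  x = 3: f_y(3, y) = -3*y**2 - 28*y - 129; no integer root y with |y| ≤ 4.
  x = 4: f_y(4, y) = -3*y**2 - 30*y - 161; no integer root y with |y| ≤ 4.
Only singular point on the grid: (-3, -3).
Classify: substitute x = -3 + u, y = -3 + v and expand: f = u**3 - 2*u**2*v - u**2 - u*v**2 - v**3 + v**2.
No constant or linear terms (consistent with a singular point). Quadratic part: -u**2 + v**2. Cubic part: u**3 - 2*u**2*v - u*v**2 - v**3.
The quadratic part v**2 - u**2 = (v − u)(v + u) splits into two distinct linear factors, so there are two distinct tangent lines y − -3 = ±(x − -3) — this is a node (ordinary double point).
Classification: node.


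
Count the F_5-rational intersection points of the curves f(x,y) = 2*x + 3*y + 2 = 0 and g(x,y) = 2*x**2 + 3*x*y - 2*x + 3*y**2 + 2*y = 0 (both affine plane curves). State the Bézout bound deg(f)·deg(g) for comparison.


Common zeros: {(0, 1), (2, 3)}; count = 2; Bézout bound = 2.

deg(f) = 1, deg(g) = 2, so Bézout bound = 2.
Scan x ∈ F_5. For each x, list the y ∈ F_5 with f(x, y) ≡ 0 and those with g(x, y) ≡ 0 (mod 5); the common zeros in that column are the intersection.
  x = 0: f ≡ 0 at y ∈ {1}; g ≡ 0 at y ∈ {0, 1}; common: {1}.
  x = 1: f ≡ 0 at y ∈ {2}; g ≡ 0 at y ∈ {0}; common: ∅.
  x = 2: f ≡ 0 at y ∈ {3}; g ≡ 0 at y ∈ {1, 3}; common: {3}.
  x = 3: f ≡ 0 at y ∈ {4}; g ≡ 0 at y ∈ ∅; common: ∅.
  x = 4: f ≡ 0 at y ∈ {0}; g ≡ 0 at y ∈ ∅; common: ∅.
Collecting: common zeros = {(0, 1), (2, 3)}, so the count is 2.
Comparison with the Bézout bound: 2 ≤ 2 = deg(f)·deg(g), as expected for curves with no common component (the bound is attained).


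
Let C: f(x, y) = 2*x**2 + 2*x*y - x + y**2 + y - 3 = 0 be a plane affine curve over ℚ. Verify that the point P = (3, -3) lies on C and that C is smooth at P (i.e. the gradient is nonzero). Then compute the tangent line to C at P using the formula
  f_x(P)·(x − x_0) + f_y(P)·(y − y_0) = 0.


Tangent line at P: 5*x + y - 12 = 0.

Step 1: f(3, -3) = 0, so P lies on C.
Step 2: partial derivatives
  f_x(x, y) = 4*x + 2*y - 1, f_y(x, y) = 2*x + 2*y + 1.
  f_x(P) = 5, f_y(P) = 1 (gradient nonzero, so P is smooth).
Step 3: tangent line at P: 5·(x − 3) + 1·(y − -3) = 0.
Expanding: 5*x + y - 12 = 0.


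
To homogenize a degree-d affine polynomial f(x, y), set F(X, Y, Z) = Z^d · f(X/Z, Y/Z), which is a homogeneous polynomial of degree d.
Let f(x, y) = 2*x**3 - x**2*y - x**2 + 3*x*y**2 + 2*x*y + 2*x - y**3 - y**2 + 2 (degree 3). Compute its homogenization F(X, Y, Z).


F(X, Y, Z) = 2*X**3 - X**2*Y - X**2*Z + 3*X*Y**2 + 2*X*Y*Z + 2*X*Z**2 - Y**3 - Y**2*Z + 2*Z**3

deg(f) = 3.
Substitute x = X/Z, y = Y/Z into f, then multiply by Z^3.
  monomial 2·x^3·y^0 ↦ 2·X^3·Y^0·Z^0.
  monomial -1·x^2·y^1 ↦ -1·X^2·Y^1·Z^0.
  monomial -1·x^2·y^0 ↦ -1·X^2·Y^0·Z^1.
  monomial 3·x^1·y^2 ↦ 3·X^1·Y^2·Z^0.
  monomial 2·x^1·y^1 ↦ 2·X^1·Y^1·Z^1.
  monomial 2·x^1·y^0 ↦ 2·X^1·Y^0·Z^2.
  monomial -1·x^0·y^3 ↦ -1·X^0·Y^3·Z^0.
  monomial -1·x^0·y^2 ↦ -1·X^0·Y^2·Z^1.
  monomial 2·x^0·y^0 ↦ 2·X^0·Y^0·Z^3.
Collecting: F(X, Y, Z) = 2*X**3 - X**2*Y - X**2*Z + 3*X*Y**2 + 2*X*Y*Z + 2*X*Z**2 - Y**3 - Y**2*Z + 2*Z**3.


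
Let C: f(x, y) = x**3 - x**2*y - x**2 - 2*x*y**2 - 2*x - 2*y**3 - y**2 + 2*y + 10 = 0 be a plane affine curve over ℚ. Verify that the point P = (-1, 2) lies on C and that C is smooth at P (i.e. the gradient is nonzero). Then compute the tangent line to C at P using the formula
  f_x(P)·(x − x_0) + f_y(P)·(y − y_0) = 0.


Tangent line at P: -x - 19*y + 37 = 0.

Step 1: f(-1, 2) = 0, so P lies on C.
Step 2: partial derivatives
  f_x(x, y) = 3*x**2 - 2*x*y - 2*x - 2*y**2 - 2, f_y(x, y) = -x**2 - 4*x*y - 6*y**2 - 2*y + 2.
  f_x(P) = -1, f_y(P) = -19 (gradient nonzero, so P is smooth).
Step 3: tangent line at P: -1·(x − -1) + -19·(y − 2) = 0.
Expanding: -x - 19*y + 37 = 0.


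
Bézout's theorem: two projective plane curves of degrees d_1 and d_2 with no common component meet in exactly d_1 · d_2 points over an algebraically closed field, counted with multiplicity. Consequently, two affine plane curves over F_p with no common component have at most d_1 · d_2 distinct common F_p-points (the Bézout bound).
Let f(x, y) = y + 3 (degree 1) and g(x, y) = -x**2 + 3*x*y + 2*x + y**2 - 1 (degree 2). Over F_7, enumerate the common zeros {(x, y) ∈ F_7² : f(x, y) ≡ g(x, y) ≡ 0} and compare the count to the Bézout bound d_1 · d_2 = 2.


Common zeros: {(1, 4), (6, 4)}; count = 2; Bézout bound = 2.

deg(f) = 1, deg(g) = 2, so Bézout bound = 2.
Scan x ∈ F_7. For each x, list the y ∈ F_7 with f(x, y) ≡ 0 and those with g(x, y) ≡ 0 (mod 7); the common zeros in that column are the intersection.
  x = 0: f ≡ 0 at y ∈ {4}; g ≡ 0 at y ∈ {1, 6}; common: ∅.
  x = 1: f ≡ 0 at y ∈ {4}; g ≡ 0 at y ∈ {0, 4}; common: {4}.
  x = 2: f ≡ 0 at y ∈ {4}; g ≡ 0 at y ∈ ∅; common: ∅.
  x = 3: f ≡ 0 at y ∈ {4}; g ≡ 0 at y ∈ ∅; common: ∅.
  x = 4: f ≡ 0 at y ∈ {4}; g ≡ 0 at y ∈ ∅; common: ∅.
  x = 5: f ≡ 0 at y ∈ {4}; g ≡ 0 at y ∈ {1, 5}; common: ∅.
  x = 6: f ≡ 0 at y ∈ {4}; g ≡ 0 at y ∈ {4, 6}; common: {4}.
Collecting: common zeros = {(1, 4), (6, 4)}, so the count is 2.
Comparison with the Bézout bound: 2 ≤ 2 = deg(f)·deg(g), as expected for curves with no common component (the bound is attained).


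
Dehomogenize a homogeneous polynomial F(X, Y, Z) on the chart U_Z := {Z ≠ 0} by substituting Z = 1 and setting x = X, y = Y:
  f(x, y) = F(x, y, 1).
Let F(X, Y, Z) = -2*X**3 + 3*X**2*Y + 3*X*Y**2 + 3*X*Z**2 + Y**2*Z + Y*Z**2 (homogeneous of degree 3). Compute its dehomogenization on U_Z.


f(x, y) = -2*x**3 + 3*x**2*y + 3*x*y**2 + 3*x + y**2 + y

On U_Z we set Z = 1. Each monomial c·X^i·Y^j·Z^k in F becomes c·x^i·y^j·1^k = c·x^i·y^j.
Substituting Z = 1: F(X, Y, 1) = -2*x**3 + 3*x**2*y + 3*x*y**2 + 3*x + y**2 + y.
Note: deg(f) ≤ deg(F) = 3; strict inequality happens when F is divisible by Z (lost terms).


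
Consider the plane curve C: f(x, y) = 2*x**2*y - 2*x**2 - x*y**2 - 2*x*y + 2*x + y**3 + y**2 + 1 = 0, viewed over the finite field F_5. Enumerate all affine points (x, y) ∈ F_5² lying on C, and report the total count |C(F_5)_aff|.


Affine F_5-points: {(1, 4), (3, 1)}; count = 2.

For each of the 25 pairs (x, y) ∈ F_5², evaluate f(x, y) mod 5. Record the zeros.
  x = 0: [0↦1, 1↦3, 2↦3, 3↦2, 4↦1]  zeros at y ∈ ∅
  x = 1: [0↦1, 1↦2, 2↦4, 3↦3, 4↦0]  zeros at y ∈ {4}
  x = 2: [0↦2, 1↦1, 2↦4, 3↦2, 4↦1]  zeros at y ∈ ∅
  x = 3: [0↦4, 1↦0, 2↦3, 3↦4, 4↦4]  zeros at y ∈ {1}
  x = 4: [0↦2, 1↦4, 2↦1, 3↦4, 4↦4]  zeros at y ∈ ∅
Collecting zeros: affine points = {(1, 4), (3, 1)}.
Total count |C(F_5)_aff| = 2.


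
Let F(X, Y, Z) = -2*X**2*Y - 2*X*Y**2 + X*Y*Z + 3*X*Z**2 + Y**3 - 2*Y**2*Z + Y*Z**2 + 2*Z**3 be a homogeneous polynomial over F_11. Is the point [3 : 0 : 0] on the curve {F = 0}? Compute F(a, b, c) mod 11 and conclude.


F(3,0,0) ≡ 0 (mod 11); P is on the curve.

Evaluate F(3, 0, 0) term-by-term (mod 11).
  -2*X**2*Y ↦ -2·9·0·1 = 0
  -2*X*Y**2 ↦ -2·3·0·1 = 0
  X*Y*Z ↦ 1·3·0·0 = 0
  3*X*Z**2 ↦ 3·3·1·0 = 0
  Y**3 ↦ 1·1·0·1 = 0
  -2*Y**2*Z ↦ -2·1·0·0 = 0
  Y*Z**2 ↦ 1·1·0·0 = 0
  2*Z**3 ↦ 2·1·1·0 = 0
Sum: F(3, 0, 0) = (0) + (0) + (0) + (0) + (0) + (0) + (0) + (0) = 0.
Reducing mod 11: 0 ≡ 0 (mod 11).
Since F(a, b, c) ≡ 0 (mod 11), P lies on the curve.


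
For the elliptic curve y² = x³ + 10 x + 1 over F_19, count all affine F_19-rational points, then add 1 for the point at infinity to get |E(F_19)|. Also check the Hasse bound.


Affine points = {(0, 1), (0, 18), (3, 1), (3, 18), (5, 9), (5, 10), (6, 7), (6, 12), (8, 2), (8, 17), (11, 6), (11, 13), (12, 5), (12, 14), (14, 4), (14, 15), (15, 7), (15, 12), (16, 1), (16, 18), (17, 7), (17, 12), (18, 3), (18, 16)}; affine count = 24; |E(F_19)| = 25.

Discriminant check: Δ ∝ 4a³ + 27b² = 4·10³ + 27·1² = 4·1000 + 27·1 ≡ 18 (mod 19). Nonzero ⇒ E is nonsingular.
For each x ∈ F_19, compute rhs = x³ + 10·x + 1 mod 19, then count y ∈ F_19 with y² ≡ rhs.
  x = 0: rhs = 1, matching y values: 1, 18 (2 points).
  x = 1: rhs = 12, matching y values: none (0 points).
  x = 2: rhs = 10, matching y values: none (0 points).
  x = 3: rhs = 1, matching y values: 1, 18 (2 points).
  x = 4: rhs = 10, matching y values: none (0 points).
  x = 5: rhs = 5, matching y values: 9, 10 (2 points).
  x = 6: rhs = 11, matching y values: 7, 12 (2 points).
  x = 7: rhs = 15, matching y values: none (0 points).
  x = 8: rhs = 4, matching y values: 2, 17 (2 points).
  x = 9: rhs = 3, matching y values: none (0 points).
  x = 10: rhs = 18, matching y values: none (0 points).
  x = 11: rhs = 17, matching y values: 6, 13 (2 points).
  x = 12: rhs = 6, matching y values: 5, 14 (2 points).
  x = 13: rhs = 10, matching y values: none (0 points).
  x = 14: rhs = 16, matching y values: 4, 15 (2 points).
  x = 15: rhs = 11, matching y values: 7, 12 (2 points).
  x = 16: rhs = 1, matching y values: 1, 18 (2 points).
  x = 17: rhs = 11, matching y values: 7, 12 (2 points).
  x = 18: rhs = 9, matching y values: 3, 16 (2 points).
Total affine count: 24.
Full point count |E(F_19)| = 24 + 1 = 25.
Hasse bound: |25 − (19+1)| = |5| = 5 ≤ 2√19 ≈ 8.7178 ✓.


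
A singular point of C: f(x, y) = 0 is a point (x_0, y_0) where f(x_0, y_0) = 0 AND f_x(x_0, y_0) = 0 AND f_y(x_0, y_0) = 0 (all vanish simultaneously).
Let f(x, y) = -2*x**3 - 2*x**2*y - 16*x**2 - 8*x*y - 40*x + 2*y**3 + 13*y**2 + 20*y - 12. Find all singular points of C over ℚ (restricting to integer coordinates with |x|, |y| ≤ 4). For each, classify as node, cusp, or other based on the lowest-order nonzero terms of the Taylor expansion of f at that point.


Singular points: {(-2, -2)}; classification: cusp.

Compute partial derivatives:
  f_x = -6*x**2 - 4*x*y - 32*x - 8*y - 40.
  f_y = -2*x**2 - 8*x + 6*y**2 + 26*y + 20.
Scan x_0 ∈ {−4, ..., 4}. For each x_0, f_y(x_0, y) is a polynomial in y; find its integer roots y ∈ {−4, ..., 4}, then test f_x and f at those candidates.
  x = -4: f_y(-4, y) = 6*y**2 + 26*y + 20; vanishes at y ∈ {-1}. (-4, -1): f_x = -16 ≠ 0.
  x = -3: f_y(-3, y) = 6*y**2 + 26*y + 26; no integer root y with |y| ≤ 4.
  x = -2: f_y(-2, y) = 6*y**2 + 26*y + 28; vanishes at y ∈ {-2}. (-2, -2): f_x = 0, f = 0 — SINGULAR.
  x = -1: f_y(-1, y) = 6*y**2 + 26*y + 26; no integer root y with |y| ≤ 4.
  x = 0: f_y(0, y) = 6*y**2 + 26*y + 20; vanishes at y ∈ {-1}. (0, -1): f_x = -32 ≠ 0.
  x = 1: f_y(1, y) = 6*y**2 + 26*y + 10; no integer root y with |y| ≤ 4.
  x = 2: f_y(2, y) = 6*y**2 + 26*y - 4; no integer root y with |y| ≤ 4.
  x = 3: f_y(3, y) = 6*y**2 + 26*y - 22; no integer root y with |y| ≤ 4.
  x = 4: f_y(4, y) = 6*y**2 + 26*y - 44; no integer root y with |y| ≤ 4.
Only singular point on the grid: (-2, -2).
Classify: substitute x = -2 + u, y = -2 + v and expand: f = -2*u**3 - 2*u**2*v + 2*v**3 + v**2.
No constant or linear terms (consistent with a singular point). Quadratic part: v**2. Cubic part: -2*u**3 - 2*u**2*v + 2*v**3.
The quadratic part v**2 is a perfect square, so there is a single (double) tangent line v = 0, i.e. y = -2. Restricting the cubic part to that line (v = 0) leaves -2*u**3 ≠ 0, so f is not divisible by v and the branch is v² ≈ 2*u**3 to lowest order — this is a cusp.
Classification: cusp.


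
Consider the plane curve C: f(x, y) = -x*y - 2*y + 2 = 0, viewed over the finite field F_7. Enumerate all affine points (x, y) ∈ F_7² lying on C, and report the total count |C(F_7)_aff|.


Affine F_7-points: {(0, 1), (1, 3), (2, 4), (3, 6), (4, 5), (6, 2)}; count = 6.

For each of the 49 pairs (x, y) ∈ F_7², evaluate f(x, y) mod 7. Record the zeros.
  x = 0: [0↦2, 1↦0, 2↦5, 3↦3, 4↦1, 5↦6, 6↦4]  zeros at y ∈ {1}
  x = 1: [0↦2, 1↦6, 2↦3, 3↦0, 4↦4, 5↦1, 6↦5]  zeros at y ∈ {3}
  x = 2: [0↦2, 1↦5, 2↦1, 3↦4, 4↦0, 5↦3, 6↦6]  zeros at y ∈ {4}
  x = 3: [0↦2, 1↦4, 2↦6, 3↦1, 4↦3, 5↦5, 6↦0]  zeros at y ∈ {6}
  x = 4: [0↦2, 1↦3, 2↦4, 3↦5, 4↦6, 5↦0, 6↦1]  zeros at y ∈ {5}
  x = 5: [0↦2, 1↦2, 2↦2, 3↦2, 4↦2, 5↦2, 6↦2]  zeros at y ∈ ∅
  x = 6: [0↦2, 1↦1, 2↦0, 3↦6, 4↦5, 5↦4, 6↦3]  zeros at y ∈ {2}
Collecting zeros: affine points = {(0, 1), (1, 3), (2, 4), (3, 6), (4, 5), (6, 2)}.
Total count |C(F_7)_aff| = 6.


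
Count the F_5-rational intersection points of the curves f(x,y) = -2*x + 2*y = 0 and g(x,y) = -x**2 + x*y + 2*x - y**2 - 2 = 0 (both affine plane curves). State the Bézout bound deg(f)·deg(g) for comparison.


Common zeros: {(3, 3), (4, 4)}; count = 2; Bézout bound = 2.

deg(f) = 1, deg(g) = 2, so Bézout bound = 2.
Scan x ∈ F_5. For each x, list the y ∈ F_5 with f(x, y) ≡ 0 and those with g(x, y) ≡ 0 (mod 5); the common zeros in that column are the intersection.
  x = 0: f ≡ 0 at y ∈ {0}; g ≡ 0 at y ∈ ∅; common: ∅.
  x = 1: f ≡ 0 at y ∈ {1}; g ≡ 0 at y ∈ ∅; common: ∅.
  x = 2: f ≡ 0 at y ∈ {2}; g ≡ 0 at y ∈ {3, 4}; common: ∅.
  x = 3: f ≡ 0 at y ∈ {3}; g ≡ 0 at y ∈ {0, 3}; common: {3}.
  x = 4: f ≡ 0 at y ∈ {4}; g ≡ 0 at y ∈ {0, 4}; common: {4}.
Collecting: common zeros = {(3, 3), (4, 4)}, so the count is 2.
Comparison with the Bézout bound: 2 ≤ 2 = deg(f)·deg(g), as expected for curves with no common component (the bound is attained).


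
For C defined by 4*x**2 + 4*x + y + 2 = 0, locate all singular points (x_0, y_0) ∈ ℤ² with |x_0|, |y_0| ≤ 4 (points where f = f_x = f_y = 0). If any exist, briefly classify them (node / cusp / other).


No singular points in the scanned grid; C is smooth there.

Compute partial derivatives:
  f_x = 8*x + 4.
  f_y = 1.
f_y = 1 is a nonzero constant, so f_y never vanishes: no point (x, y) can satisfy f = f_x = f_y = 0. In particular no (x, y) ∈ {−4, ..., 4}² is singular; the curve is smooth.


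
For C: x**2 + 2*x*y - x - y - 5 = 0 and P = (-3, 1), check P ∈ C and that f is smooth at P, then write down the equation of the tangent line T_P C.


Tangent line at P: -5*x - 7*y - 8 = 0.

Step 1: f(-3, 1) = 0, so P lies on C.
Step 2: partial derivatives
  f_x(x, y) = 2*x + 2*y - 1, f_y(x, y) = 2*x - 1.
  f_x(P) = -5, f_y(P) = -7 (gradient nonzero, so P is smooth).
Step 3: tangent line at P: -5·(x − -3) + -7·(y − 1) = 0.
Expanding: -5*x - 7*y - 8 = 0.


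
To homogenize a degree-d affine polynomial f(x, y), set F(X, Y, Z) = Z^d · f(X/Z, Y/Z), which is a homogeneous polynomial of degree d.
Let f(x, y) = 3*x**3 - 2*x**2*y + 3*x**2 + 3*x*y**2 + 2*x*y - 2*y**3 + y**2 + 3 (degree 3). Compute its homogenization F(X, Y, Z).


F(X, Y, Z) = 3*X**3 - 2*X**2*Y + 3*X**2*Z + 3*X*Y**2 + 2*X*Y*Z - 2*Y**3 + Y**2*Z + 3*Z**3

deg(f) = 3.
Substitute x = X/Z, y = Y/Z into f, then multiply by Z^3.
  monomial 3·x^3·y^0 ↦ 3·X^3·Y^0·Z^0.
  monomial -2·x^2·y^1 ↦ -2·X^2·Y^1·Z^0.
  monomial 3·x^2·y^0 ↦ 3·X^2·Y^0·Z^1.
  monomial 3·x^1·y^2 ↦ 3·X^1·Y^2·Z^0.
  monomial 2·x^1·y^1 ↦ 2·X^1·Y^1·Z^1.
  monomial -2·x^0·y^3 ↦ -2·X^0·Y^3·Z^0.
  monomial 1·x^0·y^2 ↦ 1·X^0·Y^2·Z^1.
  monomial 3·x^0·y^0 ↦ 3·X^0·Y^0·Z^3.
Collecting: F(X, Y, Z) = 3*X**3 - 2*X**2*Y + 3*X**2*Z + 3*X*Y**2 + 2*X*Y*Z - 2*Y**3 + Y**2*Z + 3*Z**3.


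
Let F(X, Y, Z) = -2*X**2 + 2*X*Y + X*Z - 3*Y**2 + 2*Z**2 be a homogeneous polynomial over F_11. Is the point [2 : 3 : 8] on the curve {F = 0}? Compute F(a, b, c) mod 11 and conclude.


F(2,3,8) ≡ 0 (mod 11); P is on the curve.

Evaluate F(2, 3, 8) term-by-term (mod 11).
  -2*X**2 ↦ -2·4·1·1 = -8
  2*X*Y ↦ 2·2·3·1 = 12
  X*Z ↦ 1·2·1·8 = 16
  -3*Y**2 ↦ -3·1·9·1 = -27
  2*Z**2 ↦ 2·1·1·64 = 128
Sum: F(2, 3, 8) = (-8) + (12) + (16) + (-27) + (128) = 121.
Reducing mod 11: 121 ≡ 0 (mod 11).
Since F(a, b, c) ≡ 0 (mod 11), P lies on the curve.


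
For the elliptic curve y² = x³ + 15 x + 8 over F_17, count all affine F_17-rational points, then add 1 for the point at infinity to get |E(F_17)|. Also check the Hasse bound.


Affine points = {(0, 5), (0, 12), (4, 8), (4, 9), (5, 2), (5, 15), (6, 5), (6, 12), (10, 6), (10, 11), (11, 5), (11, 12), (14, 2), (14, 15), (15, 2), (15, 15), (16, 3), (16, 14)}; affine count = 18; |E(F_17)| = 19.

Discriminant check: Δ ∝ 4a³ + 27b² = 4·15³ + 27·8² = 4·3375 + 27·64 ≡ 13 (mod 17). Nonzero ⇒ E is nonsingular.
For each x ∈ F_17, compute rhs = x³ + 15·x + 8 mod 17, then count y ∈ F_17 with y² ≡ rhs.
  x = 0: rhs = 8, matching y values: 5, 12 (2 points).
  x = 1: rhs = 7, matching y values: none (0 points).
  x = 2: rhs = 12, matching y values: none (0 points).
  x = 3: rhs = 12, matching y values: none (0 points).
  x = 4: rhs = 13, matching y values: 8, 9 (2 points).
  x = 5: rhs = 4, matching y values: 2, 15 (2 points).
  x = 6: rhs = 8, matching y values: 5, 12 (2 points).
  x = 7: rhs = 14, matching y values: none (0 points).
  x = 8: rhs = 11, matching y values: none (0 points).
  x = 9: rhs = 5, matching y values: none (0 points).
  x = 10: rhs = 2, matching y values: 6, 11 (2 points).
  x = 11: rhs = 8, matching y values: 5, 12 (2 points).
  x = 12: rhs = 12, matching y values: none (0 points).
  x = 13: rhs = 3, matching y values: none (0 points).
  x = 14: rhs = 4, matching y values: 2, 15 (2 points).
  x = 15: rhs = 4, matching y values: 2, 15 (2 points).
  x = 16: rhs = 9, matching y values: 3, 14 (2 points).
Total affine count: 18.
Full point count |E(F_17)| = 18 + 1 = 19.
Hasse bound: |19 − (17+1)| = |1| = 1 ≤ 2√17 ≈ 8.2462 ✓.


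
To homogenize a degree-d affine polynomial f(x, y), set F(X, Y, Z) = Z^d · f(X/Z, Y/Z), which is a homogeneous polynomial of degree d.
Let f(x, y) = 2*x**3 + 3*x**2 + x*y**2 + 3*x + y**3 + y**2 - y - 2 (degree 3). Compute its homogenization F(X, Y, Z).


F(X, Y, Z) = 2*X**3 + 3*X**2*Z + X*Y**2 + 3*X*Z**2 + Y**3 + Y**2*Z - Y*Z**2 - 2*Z**3

deg(f) = 3.
Substitute x = X/Z, y = Y/Z into f, then multiply by Z^3.
  monomial 2·x^3·y^0 ↦ 2·X^3·Y^0·Z^0.
  monomial 3·x^2·y^0 ↦ 3·X^2·Y^0·Z^1.
  monomial 1·x^1·y^2 ↦ 1·X^1·Y^2·Z^0.
  monomial 3·x^1·y^0 ↦ 3·X^1·Y^0·Z^2.
  monomial 1·x^0·y^3 ↦ 1·X^0·Y^3·Z^0.
  monomial 1·x^0·y^2 ↦ 1·X^0·Y^2·Z^1.
  monomial -1·x^0·y^1 ↦ -1·X^0·Y^1·Z^2.
  monomial -2·x^0·y^0 ↦ -2·X^0·Y^0·Z^3.
Collecting: F(X, Y, Z) = 2*X**3 + 3*X**2*Z + X*Y**2 + 3*X*Z**2 + Y**3 + Y**2*Z - Y*Z**2 - 2*Z**3.
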